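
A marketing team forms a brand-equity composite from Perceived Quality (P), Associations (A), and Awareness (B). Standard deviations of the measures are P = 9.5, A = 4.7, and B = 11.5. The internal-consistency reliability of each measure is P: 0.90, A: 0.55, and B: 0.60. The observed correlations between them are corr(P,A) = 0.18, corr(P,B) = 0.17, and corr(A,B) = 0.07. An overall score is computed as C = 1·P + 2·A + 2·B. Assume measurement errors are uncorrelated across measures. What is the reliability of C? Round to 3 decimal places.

Var(C) = 9.5² + 2²·4.7² + 2²·11.5² + 2·[2·9.5·4.7·0.18 + 2·9.5·11.5·0.17 + 4·4.7·11.5·0.07] = 707.61 + 136.706 = 844.316.
Because errors are independent across components, Cov(Tᵢ,Tⱼ) = Cov(Xᵢ,Xⱼ); the off-diagonal part of the true-score variance is the same as above.
True-score variance = [9.5²·0.90 + 2²·4.7²·0.55 + 2²·11.5²·0.60] + 136.706 = 447.223 + 136.706 = 583.929.
Reliability = 583.929 / 844.316 = 0.692.

0.692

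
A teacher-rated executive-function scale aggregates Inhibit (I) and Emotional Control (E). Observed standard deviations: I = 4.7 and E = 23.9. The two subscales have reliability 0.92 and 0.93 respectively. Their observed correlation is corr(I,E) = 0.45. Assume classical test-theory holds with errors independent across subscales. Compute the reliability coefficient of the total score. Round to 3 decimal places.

Var(I+E) = 4.7² + 23.9² + 2·[4.7·23.9·0.45] = 593.3 + 101.097 = 694.397.
With uncorrelated errors the cross-covariances are all true-score covariance, so they carry over unchanged; only the diagonal terms shrink to ρᵢσᵢ².
True-score variance = [4.7²·0.92 + 23.9²·0.93] + 101.097 = 551.548 + 101.097 = 652.645.
Reliability = 652.645 / 694.397 = 0.940.

0.940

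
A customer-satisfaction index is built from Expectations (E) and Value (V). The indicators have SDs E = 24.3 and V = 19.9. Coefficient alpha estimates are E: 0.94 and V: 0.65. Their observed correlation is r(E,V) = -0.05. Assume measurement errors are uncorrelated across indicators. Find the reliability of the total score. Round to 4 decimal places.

0.8145

Var(E+V) = 24.3² + 19.9² + 2·[24.3·19.9·(-0.05)] = 986.5 − 48.357 = 938.143.
Under uncorrelated errors the observed covariances equal the true-score covariances, so only the own-variance terms attenuate.
True-score variance = [24.3²·0.94 + 19.9²·0.65] − 48.357 = 812.467 − 48.357 = 764.11.
Reliability = 764.11 / 938.143 = 0.8145.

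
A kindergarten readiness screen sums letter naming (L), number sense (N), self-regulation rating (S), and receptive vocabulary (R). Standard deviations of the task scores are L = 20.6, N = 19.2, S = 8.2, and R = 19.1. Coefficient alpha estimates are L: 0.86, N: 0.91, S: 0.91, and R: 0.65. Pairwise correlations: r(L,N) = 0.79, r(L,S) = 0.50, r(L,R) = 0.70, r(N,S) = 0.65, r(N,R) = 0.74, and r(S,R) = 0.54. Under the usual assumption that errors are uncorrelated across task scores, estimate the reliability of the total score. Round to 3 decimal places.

0.935

Var(L+N+S+R) = 20.6² + 19.2² + 8.2² + 19.1² + 2·[20.6·19.2·0.79 + 20.6·8.2·0.50 + 20.6·19.1·0.70 + 19.2·8.2·0.65 + 19.2·19.1·0.74 + 8.2·19.1·0.54] = 1225.05 + 2261.25 = 3486.3.
Under uncorrelated errors the observed covariances equal the true-score covariances, so only the own-variance terms attenuate.
True-score variance = [20.6²·0.86 + 19.2²·0.91 + 8.2²·0.91 + 19.1²·0.65] + 2261.25 = 998.727 + 2261.25 = 3259.98.
Reliability = 3259.98 / 3486.3 = 0.935.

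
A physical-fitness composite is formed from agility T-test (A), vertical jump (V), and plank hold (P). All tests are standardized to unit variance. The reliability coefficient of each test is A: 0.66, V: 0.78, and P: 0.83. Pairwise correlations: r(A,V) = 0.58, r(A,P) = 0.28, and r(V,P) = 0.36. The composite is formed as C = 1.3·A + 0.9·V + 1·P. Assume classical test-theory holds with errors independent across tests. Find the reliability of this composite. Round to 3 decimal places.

0.852

Var(C) = 1.3² + 0.9² + 1 + 2·[1.17·0.58 + 1.3·0.28 + 0.9·0.36] = 3.5 + 2.7332 = 6.2332.
With uncorrelated errors the cross-covariances are all true-score covariance, so they carry over unchanged; only the diagonal terms shrink to ρᵢσᵢ².
True-score variance = [1.3²·0.66 + 0.9²·0.78 + 0.83] + 2.7332 = 2.5772 + 2.7332 = 5.3104.
Reliability = 5.3104 / 6.2332 = 0.852.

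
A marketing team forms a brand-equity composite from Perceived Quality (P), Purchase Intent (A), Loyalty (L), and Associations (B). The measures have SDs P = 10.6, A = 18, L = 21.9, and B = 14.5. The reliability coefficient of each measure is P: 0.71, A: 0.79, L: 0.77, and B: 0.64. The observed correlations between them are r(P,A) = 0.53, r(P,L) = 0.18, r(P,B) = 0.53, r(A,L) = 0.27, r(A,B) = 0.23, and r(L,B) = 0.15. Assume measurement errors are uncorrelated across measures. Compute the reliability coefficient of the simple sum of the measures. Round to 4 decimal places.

Var(P+A+L+B) = 10.6² + 18² + 21.9² + 14.5² + 2·[10.6·18·0.53 + 10.6·21.9·0.18 + 10.6·14.5·0.53 + 18·21.9·0.27 + 18·14.5·0.23 + 21.9·14.5·0.15] = 1126.22 + 876.933 = 2003.15.
Under uncorrelated errors the observed covariances equal the true-score covariances, so only the own-variance terms attenuate.
True-score variance = [10.6²·0.71 + 18²·0.79 + 21.9²·0.77 + 14.5²·0.64] + 876.933 = 839.595 + 876.933 = 1716.53.
Reliability = 1716.53 / 2003.15 = 0.8569.

0.8569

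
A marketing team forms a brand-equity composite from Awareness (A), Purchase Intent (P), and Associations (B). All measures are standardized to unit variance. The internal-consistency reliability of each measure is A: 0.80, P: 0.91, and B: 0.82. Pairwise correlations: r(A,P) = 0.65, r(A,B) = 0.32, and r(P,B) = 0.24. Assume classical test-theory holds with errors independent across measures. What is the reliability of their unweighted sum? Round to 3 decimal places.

Var(A+P+B) = 3 + 2·[0.65 + 0.32 + 0.24] = 3 + 2.42 = 5.42.
With uncorrelated errors the cross-covariances are all true-score covariance, so they carry over unchanged; only the diagonal terms shrink to ρᵢσᵢ².
True-score variance = [0.80 + 0.91 + 0.82] + 2.42 = 2.53 + 2.42 = 4.95.
Reliability = 4.95 / 5.42 = 0.913.

0.913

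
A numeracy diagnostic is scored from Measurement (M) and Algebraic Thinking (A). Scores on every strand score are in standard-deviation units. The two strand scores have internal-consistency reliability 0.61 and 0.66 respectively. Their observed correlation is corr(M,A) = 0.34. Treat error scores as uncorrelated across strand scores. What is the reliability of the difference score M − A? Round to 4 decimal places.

Var(M−A) = 1 + 1 − 2·0.34 = 2 − 0.68 = 1.32.
Because errors are independent across components, Cov(Tᵢ,Tⱼ) = Cov(Xᵢ,Xⱼ); the off-diagonal part of the true-score variance is the same as above.
True-score variance = [0.61 + 0.66] − 0.68 = 1.27 − 0.68 = 0.59.
Reliability = 0.59 / 1.32 = 0.4470.

0.4470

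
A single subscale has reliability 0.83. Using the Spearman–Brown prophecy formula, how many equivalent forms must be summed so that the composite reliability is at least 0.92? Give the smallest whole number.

3

k ≥ ρ*(1−ρ₁)/(ρ₁(1−ρ*)) = 0.92·0.17 / (0.83·0.08) = 2.355.
Smallest integer k = 3.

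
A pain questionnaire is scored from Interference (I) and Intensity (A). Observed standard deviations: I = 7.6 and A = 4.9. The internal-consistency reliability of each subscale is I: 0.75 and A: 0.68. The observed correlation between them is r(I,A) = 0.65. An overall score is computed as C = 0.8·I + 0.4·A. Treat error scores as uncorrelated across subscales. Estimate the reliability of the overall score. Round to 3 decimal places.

0.814

Var(C) = 0.8²·7.6² + 0.4²·4.9² + 2·[0.32·7.6·4.9·0.65] = 40.808 + 15.4918 = 56.2998.
Because errors are independent across components, Cov(Tᵢ,Tⱼ) = Cov(Xᵢ,Xⱼ); the off-diagonal part of the true-score variance is the same as above.
True-score variance = [0.8²·7.6²·0.75 + 0.4²·4.9²·0.68] + 15.4918 = 30.3371 + 15.4918 = 45.8289.
Reliability = 45.8289 / 56.2998 = 0.814.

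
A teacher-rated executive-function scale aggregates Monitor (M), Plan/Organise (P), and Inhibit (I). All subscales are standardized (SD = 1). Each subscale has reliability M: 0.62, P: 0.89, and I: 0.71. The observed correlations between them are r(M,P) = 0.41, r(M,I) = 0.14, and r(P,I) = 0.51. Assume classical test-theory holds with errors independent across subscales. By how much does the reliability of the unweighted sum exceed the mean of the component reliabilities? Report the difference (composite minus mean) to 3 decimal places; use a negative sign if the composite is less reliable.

Var(sum) = 3 + 2.12 = 5.12; true-score variance = 2.22 + 2.12 = 4.34; composite reliability = 0.8477.
Mean component reliability = 0.7400.
Difference = 0.8477 − 0.7400 = 0.108.

0.108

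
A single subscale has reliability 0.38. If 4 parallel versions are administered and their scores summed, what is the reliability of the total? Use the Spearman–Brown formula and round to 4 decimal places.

0.7103

ρ_k = kρ / (1 + (k−1)ρ) = 4·0.38 / (1 + 3·0.38) = 1.520 / 2.140 = 0.7103.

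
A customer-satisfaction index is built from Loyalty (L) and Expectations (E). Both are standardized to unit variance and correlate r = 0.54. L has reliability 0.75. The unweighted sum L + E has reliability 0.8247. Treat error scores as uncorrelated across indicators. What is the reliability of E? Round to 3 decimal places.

0.710

Var(L+E) = 2 + 2·0.54 = 3.080.
True-score variance = ρ_L + ρ_E + 2·0.54, so 0.8247 = (0.75 + ρ_E + 1.08) / 3.080.
ρ_E = 0.8247·3.080 − 0.75 − 1.08 = 0.710.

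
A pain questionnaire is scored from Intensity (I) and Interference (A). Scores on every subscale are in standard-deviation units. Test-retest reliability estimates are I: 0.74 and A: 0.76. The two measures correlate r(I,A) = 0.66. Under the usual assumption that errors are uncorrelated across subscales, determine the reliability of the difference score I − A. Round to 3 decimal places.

0.265

Var(I−A) = 1 + 1 − 2·0.66 = 2 − 1.32 = 0.68.
Because errors are independent across components, Cov(Tᵢ,Tⱼ) = Cov(Xᵢ,Xⱼ); the off-diagonal part of the true-score variance is the same as above.
True-score variance = [0.74 + 0.76] − 1.32 = 1.5 − 1.32 = 0.18.
Reliability = 0.18 / 0.68 = 0.265.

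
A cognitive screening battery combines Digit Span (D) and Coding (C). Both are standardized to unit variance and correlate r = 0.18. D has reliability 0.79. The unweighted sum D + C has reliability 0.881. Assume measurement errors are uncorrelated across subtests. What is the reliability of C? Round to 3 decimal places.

0.929

Var(D+C) = 2 + 2·0.18 = 2.360.
True-score variance = ρ_D + ρ_C + 2·0.18, so 0.881 = (0.79 + ρ_C + 0.36) / 2.360.
ρ_C = 0.881·2.360 − 0.79 − 0.36 = 0.929.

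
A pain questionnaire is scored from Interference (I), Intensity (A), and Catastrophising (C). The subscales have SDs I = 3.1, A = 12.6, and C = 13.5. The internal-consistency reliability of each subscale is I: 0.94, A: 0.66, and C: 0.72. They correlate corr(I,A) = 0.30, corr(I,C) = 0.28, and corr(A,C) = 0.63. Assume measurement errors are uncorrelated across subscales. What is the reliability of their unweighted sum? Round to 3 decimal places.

0.827

Var(I+A+C) = 3.1² + 12.6² + 13.5² + 2·[3.1·12.6·0.30 + 3.1·13.5·0.28 + 12.6·13.5·0.63] = 350.62 + 261.198 = 611.818.
With uncorrelated errors the cross-covariances are all true-score covariance, so they carry over unchanged; only the diagonal terms shrink to ρᵢσᵢ².
True-score variance = [3.1²·0.94 + 12.6²·0.66 + 13.5²·0.72] + 261.198 = 245.035 + 261.198 = 506.233.
Reliability = 506.233 / 611.818 = 0.827.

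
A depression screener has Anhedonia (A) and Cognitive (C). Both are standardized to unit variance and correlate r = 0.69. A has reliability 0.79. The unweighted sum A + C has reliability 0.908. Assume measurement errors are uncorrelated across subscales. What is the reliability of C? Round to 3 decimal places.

Var(A+C) = 2 + 2·0.69 = 3.380.
True-score variance = ρ_A + ρ_C + 2·0.69, so 0.908 = (0.79 + ρ_C + 1.38) / 3.380.
ρ_C = 0.908·3.380 − 0.79 − 1.38 = 0.899.

0.899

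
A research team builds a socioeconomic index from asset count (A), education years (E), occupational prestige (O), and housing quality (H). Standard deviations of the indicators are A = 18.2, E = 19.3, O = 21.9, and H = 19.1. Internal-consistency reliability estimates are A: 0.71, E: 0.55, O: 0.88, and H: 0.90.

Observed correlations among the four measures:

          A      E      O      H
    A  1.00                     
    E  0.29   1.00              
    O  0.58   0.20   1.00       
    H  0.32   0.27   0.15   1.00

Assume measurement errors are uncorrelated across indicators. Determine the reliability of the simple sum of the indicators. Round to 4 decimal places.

0.8779

Var(A+E+O+H) = 18.2² + 19.3² + 21.9² + 19.1² + 2·[18.2·19.3·0.29 + 18.2·21.9·0.58 + 18.2·19.1·0.32 + 19.3·21.9·0.20 + 19.3·19.1·0.27 + 21.9·19.1·0.15] = 1548.15 + 1382.18 = 2930.33.
Because errors are independent across components, Cov(Tᵢ,Tⱼ) = Cov(Xᵢ,Xⱼ); the off-diagonal part of the true-score variance is the same as above.
True-score variance = [18.2²·0.71 + 19.3²·0.55 + 21.9²·0.88 + 19.1²·0.90] + 1382.18 = 1190.44 + 1382.18 = 2572.61.
Reliability = 2572.61 / 2930.33 = 0.8779.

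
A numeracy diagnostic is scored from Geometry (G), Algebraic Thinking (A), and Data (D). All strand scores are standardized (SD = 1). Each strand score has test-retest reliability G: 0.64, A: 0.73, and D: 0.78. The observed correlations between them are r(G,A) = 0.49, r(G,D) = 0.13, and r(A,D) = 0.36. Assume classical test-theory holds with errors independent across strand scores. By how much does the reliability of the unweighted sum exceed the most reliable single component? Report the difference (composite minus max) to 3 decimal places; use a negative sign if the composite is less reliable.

Var(sum) = 3 + 1.96 = 4.96; true-score variance = 2.15 + 1.96 = 4.11; composite reliability = 0.8286.
Max component reliability = 0.7800.
Difference = 0.8286 − 0.7800 = 0.049.

0.049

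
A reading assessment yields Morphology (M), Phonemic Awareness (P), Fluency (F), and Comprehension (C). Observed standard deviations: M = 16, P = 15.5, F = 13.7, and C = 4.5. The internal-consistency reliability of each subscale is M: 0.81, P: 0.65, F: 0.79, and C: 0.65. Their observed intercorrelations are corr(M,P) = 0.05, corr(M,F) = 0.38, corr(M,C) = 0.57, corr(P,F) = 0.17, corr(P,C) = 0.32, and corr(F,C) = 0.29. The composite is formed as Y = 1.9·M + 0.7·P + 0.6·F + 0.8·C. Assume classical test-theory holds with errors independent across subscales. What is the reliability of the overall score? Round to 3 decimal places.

Var(Y) = 1.9²·16² + 0.7²·15.5² + 0.6²·13.7² + 0.8²·4.5² + 2·[1.33·16·15.5·0.05 + 1.14·16·13.7·0.38 + 1.52·16·4.5·0.57 + 0.42·15.5·13.7·0.17 + 0.56·15.5·4.5·0.32 + 0.48·13.7·4.5·0.29] = 1122.41 + 420.146 = 1542.56.
With uncorrelated errors the cross-covariances are all true-score covariance, so they carry over unchanged; only the diagonal terms shrink to ρᵢσᵢ².
True-score variance = [1.9²·16²·0.81 + 0.7²·15.5²·0.65 + 0.6²·13.7²·0.79 + 0.8²·4.5²·0.65] + 420.146 = 886.892 + 420.146 = 1307.04.
Reliability = 1307.04 / 1542.56 = 0.847.

0.847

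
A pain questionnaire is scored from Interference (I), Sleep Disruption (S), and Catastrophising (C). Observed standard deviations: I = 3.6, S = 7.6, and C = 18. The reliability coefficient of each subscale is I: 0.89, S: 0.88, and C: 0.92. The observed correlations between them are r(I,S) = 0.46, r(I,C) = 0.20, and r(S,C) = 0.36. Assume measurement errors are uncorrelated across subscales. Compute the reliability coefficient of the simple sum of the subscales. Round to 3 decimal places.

0.937

Var(I+S+C) = 3.6² + 7.6² + 18² + 2·[3.6·7.6·0.46 + 3.6·18·0.20 + 7.6·18·0.36] = 394.72 + 149.587 = 544.307.
Under uncorrelated errors the observed covariances equal the true-score covariances, so only the own-variance terms attenuate.
True-score variance = [3.6²·0.89 + 7.6²·0.88 + 18²·0.92] + 149.587 = 360.443 + 149.587 = 510.03.
Reliability = 510.03 / 544.307 = 0.937.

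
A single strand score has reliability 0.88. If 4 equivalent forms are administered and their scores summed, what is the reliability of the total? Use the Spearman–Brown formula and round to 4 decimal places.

ρ_k = kρ / (1 + (k−1)ρ) = 4·0.88 / (1 + 3·0.88) = 3.520 / 3.640 = 0.9670.

0.9670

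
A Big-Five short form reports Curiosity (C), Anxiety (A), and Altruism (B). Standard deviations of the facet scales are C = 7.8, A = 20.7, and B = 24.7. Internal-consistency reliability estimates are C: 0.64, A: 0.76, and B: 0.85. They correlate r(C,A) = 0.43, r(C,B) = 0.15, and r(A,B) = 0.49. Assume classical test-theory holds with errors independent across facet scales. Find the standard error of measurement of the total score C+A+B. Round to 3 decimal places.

14.706

Var(total) = 1099.42 + 697.718 = 1797.14.
True-score variance = 883.166 + 697.718 = 1580.88, so reliability = 0.8797.
Error variance = 1797.14 − 1580.88 = 216.254; SEM = √216.254 = 14.706.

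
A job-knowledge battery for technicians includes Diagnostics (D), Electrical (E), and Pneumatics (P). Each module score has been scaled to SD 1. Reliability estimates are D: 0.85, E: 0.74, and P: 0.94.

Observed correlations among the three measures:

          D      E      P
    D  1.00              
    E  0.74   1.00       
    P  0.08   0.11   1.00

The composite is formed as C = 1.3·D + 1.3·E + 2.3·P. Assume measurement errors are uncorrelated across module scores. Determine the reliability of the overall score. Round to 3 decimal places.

Var(C) = 1.3² + 1.3² + 2.3² + 2·[1.69·0.74 + 2.99·0.08 + 2.99·0.11] = 8.67 + 3.6374 = 12.3074.
Under uncorrelated errors the observed covariances equal the true-score covariances, so only the own-variance terms attenuate.
True-score variance = [1.3²·0.85 + 1.3²·0.74 + 2.3²·0.94] + 3.6374 = 7.6597 + 3.6374 = 11.2971.
Reliability = 11.2971 / 12.3074 = 0.918.

0.918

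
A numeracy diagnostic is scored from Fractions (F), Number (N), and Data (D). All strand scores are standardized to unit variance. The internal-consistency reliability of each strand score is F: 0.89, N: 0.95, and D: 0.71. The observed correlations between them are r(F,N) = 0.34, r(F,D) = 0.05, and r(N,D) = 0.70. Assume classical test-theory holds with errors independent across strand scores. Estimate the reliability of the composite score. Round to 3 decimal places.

0.913

Var(F+N+D) = 3 + 2·[0.34 + 0.05 + 0.70] = 3 + 2.18 = 5.18.
Under uncorrelated errors the observed covariances equal the true-score covariances, so only the own-variance terms attenuate.
True-score variance = [0.89 + 0.95 + 0.71] + 2.18 = 2.55 + 2.18 = 4.73.
Reliability = 4.73 / 5.18 = 0.913.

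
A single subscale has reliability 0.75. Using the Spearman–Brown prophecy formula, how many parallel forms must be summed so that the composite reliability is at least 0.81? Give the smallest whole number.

k ≥ ρ*(1−ρ₁)/(ρ₁(1−ρ*)) = 0.81·0.25 / (0.75·0.19) = 1.421.
Smallest integer k = 2.

2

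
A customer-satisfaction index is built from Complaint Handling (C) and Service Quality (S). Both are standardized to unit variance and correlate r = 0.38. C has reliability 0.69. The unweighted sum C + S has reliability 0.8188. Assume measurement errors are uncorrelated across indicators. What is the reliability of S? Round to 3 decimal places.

Var(C+S) = 2 + 2·0.38 = 2.760.
True-score variance = ρ_C + ρ_S + 2·0.38, so 0.8188 = (0.69 + ρ_S + 0.76) / 2.760.
ρ_S = 0.8188·2.760 − 0.69 − 0.76 = 0.810.

0.810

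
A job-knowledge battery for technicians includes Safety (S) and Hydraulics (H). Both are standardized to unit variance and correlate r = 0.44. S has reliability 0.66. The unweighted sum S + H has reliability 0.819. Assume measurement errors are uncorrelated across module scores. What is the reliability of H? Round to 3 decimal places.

0.819

Var(S+H) = 2 + 2·0.44 = 2.880.
True-score variance = ρ_S + ρ_H + 2·0.44, so 0.819 = (0.66 + ρ_H + 0.88) / 2.880.
ρ_H = 0.819·2.880 − 0.66 − 0.88 = 0.819.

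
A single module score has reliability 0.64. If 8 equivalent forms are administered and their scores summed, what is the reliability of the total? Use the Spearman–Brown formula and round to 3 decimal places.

ρ_k = kρ / (1 + (k−1)ρ) = 8·0.64 / (1 + 7·0.64) = 5.120 / 5.480 = 0.934.

0.934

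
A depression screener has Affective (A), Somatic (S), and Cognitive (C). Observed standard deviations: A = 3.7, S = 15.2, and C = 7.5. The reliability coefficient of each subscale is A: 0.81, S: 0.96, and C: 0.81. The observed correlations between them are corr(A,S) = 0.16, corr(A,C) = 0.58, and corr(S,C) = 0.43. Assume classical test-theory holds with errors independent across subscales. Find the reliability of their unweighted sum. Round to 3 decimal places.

Var(A+S+C) = 3.7² + 15.2² + 7.5² + 2·[3.7·15.2·0.16 + 3.7·7.5·0.58 + 15.2·7.5·0.43] = 300.98 + 148.227 = 449.207.
With uncorrelated errors the cross-covariances are all true-score covariance, so they carry over unchanged; only the diagonal terms shrink to ρᵢσᵢ².
True-score variance = [3.7²·0.81 + 15.2²·0.96 + 7.5²·0.81] + 148.227 = 278.45 + 148.227 = 426.677.
Reliability = 426.677 / 449.207 = 0.950.

0.950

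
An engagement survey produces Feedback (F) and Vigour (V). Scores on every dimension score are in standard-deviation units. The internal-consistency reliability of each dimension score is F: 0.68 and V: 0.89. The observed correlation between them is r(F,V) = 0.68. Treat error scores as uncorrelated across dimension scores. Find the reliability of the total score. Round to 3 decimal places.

0.872

Var(F+V) = 2 + 2·[0.68] = 2 + 1.36 = 3.36.
With uncorrelated errors the cross-covariances are all true-score covariance, so they carry over unchanged; only the diagonal terms shrink to ρᵢσᵢ².
True-score variance = [0.68 + 0.89] + 1.36 = 1.57 + 1.36 = 2.93.
Reliability = 2.93 / 3.36 = 0.872.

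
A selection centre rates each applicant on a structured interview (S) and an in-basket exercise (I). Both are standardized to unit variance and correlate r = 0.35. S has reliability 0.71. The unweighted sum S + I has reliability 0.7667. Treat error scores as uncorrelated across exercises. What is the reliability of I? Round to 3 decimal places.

0.660

Var(S+I) = 2 + 2·0.35 = 2.700.
True-score variance = ρ_S + ρ_I + 2·0.35, so 0.7667 = (0.71 + ρ_I + 0.70) / 2.700.
ρ_I = 0.7667·2.700 − 0.71 − 0.70 = 0.660.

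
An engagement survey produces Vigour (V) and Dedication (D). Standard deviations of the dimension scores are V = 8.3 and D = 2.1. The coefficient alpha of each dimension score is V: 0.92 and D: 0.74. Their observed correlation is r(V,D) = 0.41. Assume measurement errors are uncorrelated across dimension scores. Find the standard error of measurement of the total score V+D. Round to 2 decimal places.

2.58

Var(total) = 73.3 + 14.2926 = 87.5926.
True-score variance = 66.6422 + 14.2926 = 80.9348, so reliability = 0.9240.
Error variance = 87.5926 − 80.9348 = 6.6578; SEM = √6.6578 = 2.58.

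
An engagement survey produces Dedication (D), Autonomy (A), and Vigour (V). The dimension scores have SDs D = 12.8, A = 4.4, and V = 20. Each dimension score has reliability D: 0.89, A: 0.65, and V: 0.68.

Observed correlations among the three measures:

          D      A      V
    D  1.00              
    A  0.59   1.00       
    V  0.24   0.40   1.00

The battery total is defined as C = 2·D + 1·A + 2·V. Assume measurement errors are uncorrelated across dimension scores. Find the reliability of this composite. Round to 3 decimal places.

Var(C) = 2²·12.8² + 4.4² + 2²·20² + 2·[2·12.8·4.4·0.59 + 4·12.8·20·0.24 + 2·4.4·20·0.40] = 2274.72 + 765.235 = 3039.96.
Under uncorrelated errors the observed covariances equal the true-score covariances, so only the own-variance terms attenuate.
True-score variance = [2²·12.8²·0.89 + 4.4²·0.65 + 2²·20²·0.68] + 765.235 = 1683.85 + 765.235 = 2449.09.
Reliability = 2449.09 / 3039.96 = 0.806.

0.806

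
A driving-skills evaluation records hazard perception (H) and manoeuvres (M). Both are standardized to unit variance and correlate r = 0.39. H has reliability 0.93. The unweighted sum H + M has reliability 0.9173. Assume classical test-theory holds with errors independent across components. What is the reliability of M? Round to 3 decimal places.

Var(H+M) = 2 + 2·0.39 = 2.780.
True-score variance = ρ_H + ρ_M + 2·0.39, so 0.9173 = (0.93 + ρ_M + 0.78) / 2.780.
ρ_M = 0.9173·2.780 − 0.93 − 0.78 = 0.840.

0.840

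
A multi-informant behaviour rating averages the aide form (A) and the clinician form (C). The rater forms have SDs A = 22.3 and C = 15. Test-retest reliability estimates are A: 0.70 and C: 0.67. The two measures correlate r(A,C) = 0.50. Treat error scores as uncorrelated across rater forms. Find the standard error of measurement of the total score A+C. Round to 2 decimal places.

Var(total) = 722.29 + 334.5 = 1056.79.
True-score variance = 498.853 + 334.5 = 833.353, so reliability = 0.7886.
Error variance = 1056.79 − 833.353 = 223.437; SEM = √223.437 = 14.95.

14.95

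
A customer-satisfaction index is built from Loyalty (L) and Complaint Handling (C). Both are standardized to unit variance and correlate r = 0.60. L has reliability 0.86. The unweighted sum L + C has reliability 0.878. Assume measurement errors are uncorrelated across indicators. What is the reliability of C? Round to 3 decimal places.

Var(L+C) = 2 + 2·0.60 = 3.200.
True-score variance = ρ_L + ρ_C + 2·0.60, so 0.878 = (0.86 + ρ_C + 1.20) / 3.200.
ρ_C = 0.878·3.200 − 0.86 − 1.20 = 0.750.

0.750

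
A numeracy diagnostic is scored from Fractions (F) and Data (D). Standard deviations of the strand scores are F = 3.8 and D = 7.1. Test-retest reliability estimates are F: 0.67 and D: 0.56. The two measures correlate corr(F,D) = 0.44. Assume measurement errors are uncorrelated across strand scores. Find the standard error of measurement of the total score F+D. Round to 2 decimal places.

Var(total) = 64.85 + 23.7424 = 88.5924.
True-score variance = 37.9044 + 23.7424 = 61.6468, so reliability = 0.6958.
Error variance = 88.5924 − 61.6468 = 26.9456; SEM = √26.9456 = 5.19.

5.19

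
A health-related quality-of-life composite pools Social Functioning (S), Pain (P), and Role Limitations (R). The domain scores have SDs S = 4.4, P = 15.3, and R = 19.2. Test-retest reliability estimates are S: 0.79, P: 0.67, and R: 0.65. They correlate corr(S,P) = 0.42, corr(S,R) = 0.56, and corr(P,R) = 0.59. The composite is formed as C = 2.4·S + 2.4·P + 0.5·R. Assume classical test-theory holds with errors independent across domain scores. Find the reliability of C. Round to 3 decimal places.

0.792

Var(C) = 2.4²·4.4² + 2.4²·15.3² + 0.5²·19.2² + 2·[5.76·4.4·15.3·0.42 + 1.2·4.4·19.2·0.56 + 1.2·15.3·19.2·0.59] = 1552.03 + 855.226 = 2407.26.
With uncorrelated errors the cross-covariances are all true-score covariance, so they carry over unchanged; only the diagonal terms shrink to ρᵢσᵢ².
True-score variance = [2.4²·4.4²·0.79 + 2.4²·15.3²·0.67 + 0.5²·19.2²·0.65] + 855.226 = 1051.4 + 855.226 = 1906.63.
Reliability = 1906.63 / 2407.26 = 0.792.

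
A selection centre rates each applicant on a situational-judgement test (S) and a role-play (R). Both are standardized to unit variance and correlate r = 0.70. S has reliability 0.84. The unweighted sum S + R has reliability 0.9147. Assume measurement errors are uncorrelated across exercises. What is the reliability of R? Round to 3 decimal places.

0.870

Var(S+R) = 2 + 2·0.70 = 3.400.
True-score variance = ρ_S + ρ_R + 2·0.70, so 0.9147 = (0.84 + ρ_R + 1.40) / 3.400.
ρ_R = 0.9147·3.400 − 0.84 − 1.40 = 0.870.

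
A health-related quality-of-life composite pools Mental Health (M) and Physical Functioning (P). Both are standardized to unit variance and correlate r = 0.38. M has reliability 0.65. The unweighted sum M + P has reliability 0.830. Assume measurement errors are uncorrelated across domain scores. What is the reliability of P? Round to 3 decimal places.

0.881

Var(M+P) = 2 + 2·0.38 = 2.760.
True-score variance = ρ_M + ρ_P + 2·0.38, so 0.830 = (0.65 + ρ_P + 0.76) / 2.760.
ρ_P = 0.830·2.760 − 0.65 − 0.76 = 0.881.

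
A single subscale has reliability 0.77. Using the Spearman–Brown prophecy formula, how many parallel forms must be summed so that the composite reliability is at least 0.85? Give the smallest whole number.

2

k ≥ ρ*(1−ρ₁)/(ρ₁(1−ρ*)) = 0.85·0.23 / (0.77·0.15) = 1.693.
Smallest integer k = 2.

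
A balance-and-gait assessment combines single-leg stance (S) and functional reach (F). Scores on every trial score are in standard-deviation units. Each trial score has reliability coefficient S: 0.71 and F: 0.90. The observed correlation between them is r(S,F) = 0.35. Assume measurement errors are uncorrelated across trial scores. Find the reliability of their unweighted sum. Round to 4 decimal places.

0.8556

Var(S+F) = 2 + 2·[0.35] = 2 + 0.7 = 2.7.
With uncorrelated errors the cross-covariances are all true-score covariance, so they carry over unchanged; only the diagonal terms shrink to ρᵢσᵢ².
True-score variance = [0.71 + 0.90] + 0.7 = 1.61 + 0.7 = 2.31.
Reliability = 2.31 / 2.7 = 0.8556.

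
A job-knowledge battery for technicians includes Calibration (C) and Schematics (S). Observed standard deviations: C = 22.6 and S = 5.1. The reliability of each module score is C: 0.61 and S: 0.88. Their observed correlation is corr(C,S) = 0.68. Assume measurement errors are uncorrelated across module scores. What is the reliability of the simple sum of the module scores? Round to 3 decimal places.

Var(C+S) = 22.6² + 5.1² + 2·[22.6·5.1·0.68] = 536.77 + 156.754 = 693.524.
Because errors are independent across components, Cov(Tᵢ,Tⱼ) = Cov(Xᵢ,Xⱼ); the off-diagonal part of the true-score variance is the same as above.
True-score variance = [22.6²·0.61 + 5.1²·0.88] + 156.754 = 334.452 + 156.754 = 491.206.
Reliability = 491.206 / 693.524 = 0.708.

0.708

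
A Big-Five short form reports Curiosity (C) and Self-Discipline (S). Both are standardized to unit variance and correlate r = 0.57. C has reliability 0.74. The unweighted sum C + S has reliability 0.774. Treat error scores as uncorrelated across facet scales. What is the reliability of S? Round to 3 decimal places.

0.550

Var(C+S) = 2 + 2·0.57 = 3.140.
True-score variance = ρ_C + ρ_S + 2·0.57, so 0.774 = (0.74 + ρ_S + 1.14) / 3.140.
ρ_S = 0.774·3.140 − 0.74 − 1.14 = 0.550.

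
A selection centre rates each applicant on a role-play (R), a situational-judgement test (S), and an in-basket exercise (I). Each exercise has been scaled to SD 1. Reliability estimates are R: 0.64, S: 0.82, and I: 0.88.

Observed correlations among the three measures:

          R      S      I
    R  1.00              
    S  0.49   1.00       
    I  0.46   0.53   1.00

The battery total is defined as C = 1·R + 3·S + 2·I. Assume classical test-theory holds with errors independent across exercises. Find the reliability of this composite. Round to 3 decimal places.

0.902

Var(C) = 1 + 3² + 2² + 2·[3·0.49 + 2·0.46 + 6·0.53] = 14 + 11.14 = 25.14.
Under uncorrelated errors the observed covariances equal the true-score covariances, so only the own-variance terms attenuate.
True-score variance = [0.64 + 3²·0.82 + 2²·0.88] + 11.14 = 11.54 + 11.14 = 22.68.
Reliability = 22.68 / 25.14 = 0.902.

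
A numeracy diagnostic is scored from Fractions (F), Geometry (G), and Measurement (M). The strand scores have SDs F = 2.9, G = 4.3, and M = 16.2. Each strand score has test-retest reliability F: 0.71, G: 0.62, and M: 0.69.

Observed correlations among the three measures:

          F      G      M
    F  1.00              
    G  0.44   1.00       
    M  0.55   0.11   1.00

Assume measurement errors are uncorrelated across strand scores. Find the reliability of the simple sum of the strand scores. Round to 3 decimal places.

0.753

Var(F+G+M) = 2.9² + 4.3² + 16.2² + 2·[2.9·4.3·0.44 + 2.9·16.2·0.55 + 4.3·16.2·0.11] = 289.34 + 77.9768 = 367.317.
Under uncorrelated errors the observed covariances equal the true-score covariances, so only the own-variance terms attenuate.
True-score variance = [2.9²·0.71 + 4.3²·0.62 + 16.2²·0.69] + 77.9768 = 198.518 + 77.9768 = 276.495.
Reliability = 276.495 / 367.317 = 0.753.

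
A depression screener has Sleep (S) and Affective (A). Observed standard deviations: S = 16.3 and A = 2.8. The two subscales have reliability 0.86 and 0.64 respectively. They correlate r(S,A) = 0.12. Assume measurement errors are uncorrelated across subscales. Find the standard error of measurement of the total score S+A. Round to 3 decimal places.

Var(total) = 273.53 + 10.9536 = 284.484.
True-score variance = 233.511 + 10.9536 = 244.465, so reliability = 0.8593.
Error variance = 284.484 − 244.465 = 40.019; SEM = √40.019 = 6.326.

6.326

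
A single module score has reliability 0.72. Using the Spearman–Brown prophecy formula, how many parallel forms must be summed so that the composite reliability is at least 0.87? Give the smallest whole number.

k ≥ ρ*(1−ρ₁)/(ρ₁(1−ρ*)) = 0.87·0.28 / (0.72·0.13) = 2.603.
Smallest integer k = 3.

3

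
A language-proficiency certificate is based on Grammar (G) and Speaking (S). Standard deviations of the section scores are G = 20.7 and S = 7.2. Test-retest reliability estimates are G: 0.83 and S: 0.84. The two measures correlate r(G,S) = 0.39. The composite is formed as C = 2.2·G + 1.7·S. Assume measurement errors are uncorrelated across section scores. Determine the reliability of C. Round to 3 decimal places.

Var(C) = 2.2²·20.7² + 1.7²·7.2² + 2·[3.74·20.7·7.2·0.39] = 2223.71 + 434.779 = 2658.49.
With uncorrelated errors the cross-covariances are all true-score covariance, so they carry over unchanged; only the diagonal terms shrink to ρᵢσᵢ².
True-score variance = [2.2²·20.7²·0.83 + 1.7²·7.2²·0.84] + 434.779 = 1847.18 + 434.779 = 2281.96.
Reliability = 2281.96 / 2658.49 = 0.858.

0.858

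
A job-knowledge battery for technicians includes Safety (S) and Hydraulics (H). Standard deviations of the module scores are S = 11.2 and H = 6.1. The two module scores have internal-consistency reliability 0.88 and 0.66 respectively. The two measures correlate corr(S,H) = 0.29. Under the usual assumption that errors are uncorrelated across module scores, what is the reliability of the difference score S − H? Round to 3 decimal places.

0.775

Var(S−H) = 11.2² + 6.1² − 2·11.2·6.1·0.29 = 162.65 − 39.6256 = 123.024.
Because errors are independent across components, Cov(Tᵢ,Tⱼ) = Cov(Xᵢ,Xⱼ); the off-diagonal part of the true-score variance is the same as above.
True-score variance = [11.2²·0.88 + 6.1²·0.66] − 39.6256 = 134.946 − 39.6256 = 95.3202.
Reliability = 95.3202 / 123.024 = 0.775.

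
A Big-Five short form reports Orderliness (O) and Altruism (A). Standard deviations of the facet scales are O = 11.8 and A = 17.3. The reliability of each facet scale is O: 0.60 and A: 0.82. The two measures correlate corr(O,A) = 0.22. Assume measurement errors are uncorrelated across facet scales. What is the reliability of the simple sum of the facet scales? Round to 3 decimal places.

0.793

Var(O+A) = 11.8² + 17.3² + 2·[11.8·17.3·0.22] = 438.53 + 89.8216 = 528.352.
Because errors are independent across components, Cov(Tᵢ,Tⱼ) = Cov(Xᵢ,Xⱼ); the off-diagonal part of the true-score variance is the same as above.
True-score variance = [11.8²·0.60 + 17.3²·0.82] + 89.8216 = 328.962 + 89.8216 = 418.783.
Reliability = 418.783 / 528.352 = 0.793.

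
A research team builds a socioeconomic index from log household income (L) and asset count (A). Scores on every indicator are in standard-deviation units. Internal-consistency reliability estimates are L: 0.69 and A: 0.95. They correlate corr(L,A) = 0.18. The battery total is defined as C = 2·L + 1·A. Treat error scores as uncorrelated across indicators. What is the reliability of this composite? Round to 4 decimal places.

0.7745

Var(C) = 2² + 1 + 2·[2·0.18] = 5 + 0.72 = 5.72.
Under uncorrelated errors the observed covariances equal the true-score covariances, so only the own-variance terms attenuate.
True-score variance = [2²·0.69 + 0.95] + 0.72 = 3.71 + 0.72 = 4.43.
Reliability = 4.43 / 5.72 = 0.7745.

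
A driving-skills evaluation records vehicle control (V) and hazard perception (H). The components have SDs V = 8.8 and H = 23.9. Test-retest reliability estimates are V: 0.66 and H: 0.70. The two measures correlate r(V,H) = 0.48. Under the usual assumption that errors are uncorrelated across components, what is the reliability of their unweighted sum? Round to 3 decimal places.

Var(V+H) = 8.8² + 23.9² + 2·[8.8·23.9·0.48] = 648.65 + 201.907 = 850.557.
With uncorrelated errors the cross-covariances are all true-score covariance, so they carry over unchanged; only the diagonal terms shrink to ρᵢσᵢ².
True-score variance = [8.8²·0.66 + 23.9²·0.70] + 201.907 = 450.957 + 201.907 = 652.865.
Reliability = 652.865 / 850.557 = 0.768.

0.768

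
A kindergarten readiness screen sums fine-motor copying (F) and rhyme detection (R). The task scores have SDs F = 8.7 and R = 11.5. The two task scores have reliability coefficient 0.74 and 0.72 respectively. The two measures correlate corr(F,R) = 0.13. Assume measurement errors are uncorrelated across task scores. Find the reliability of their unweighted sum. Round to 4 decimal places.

Var(F+R) = 8.7² + 11.5² + 2·[8.7·11.5·0.13] = 207.94 + 26.013 = 233.953.
Under uncorrelated errors the observed covariances equal the true-score covariances, so only the own-variance terms attenuate.
True-score variance = [8.7²·0.74 + 11.5²·0.72] + 26.013 = 151.231 + 26.013 = 177.244.
Reliability = 177.244 / 233.953 = 0.7576.

0.7576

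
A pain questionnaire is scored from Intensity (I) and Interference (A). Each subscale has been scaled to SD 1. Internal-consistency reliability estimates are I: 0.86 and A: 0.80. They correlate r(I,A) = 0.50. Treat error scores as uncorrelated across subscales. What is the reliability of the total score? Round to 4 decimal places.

Var(I+A) = 2 + 2·[0.50] = 2 + 1 = 3.
Because errors are independent across components, Cov(Tᵢ,Tⱼ) = Cov(Xᵢ,Xⱼ); the off-diagonal part of the true-score variance is the same as above.
True-score variance = [0.86 + 0.80] + 1 = 1.66 + 1 = 2.66.
Reliability = 2.66 / 3 = 0.8867.

0.8867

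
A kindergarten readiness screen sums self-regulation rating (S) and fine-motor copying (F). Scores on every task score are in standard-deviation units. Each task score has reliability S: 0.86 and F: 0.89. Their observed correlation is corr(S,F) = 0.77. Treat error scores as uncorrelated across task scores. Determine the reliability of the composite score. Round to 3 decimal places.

0.929

Var(S+F) = 2 + 2·[0.77] = 2 + 1.54 = 3.54.
Under uncorrelated errors the observed covariances equal the true-score covariances, so only the own-variance terms attenuate.
True-score variance = [0.86 + 0.89] + 1.54 = 1.75 + 1.54 = 3.29.
Reliability = 3.29 / 3.54 = 0.929.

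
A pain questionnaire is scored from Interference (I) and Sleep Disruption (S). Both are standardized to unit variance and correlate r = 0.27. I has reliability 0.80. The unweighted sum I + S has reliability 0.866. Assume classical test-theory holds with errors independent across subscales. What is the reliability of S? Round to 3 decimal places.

0.860

Var(I+S) = 2 + 2·0.27 = 2.540.
True-score variance = ρ_I + ρ_S + 2·0.27, so 0.866 = (0.80 + ρ_S + 0.54) / 2.540.
ρ_S = 0.866·2.540 − 0.80 − 0.54 = 0.860.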